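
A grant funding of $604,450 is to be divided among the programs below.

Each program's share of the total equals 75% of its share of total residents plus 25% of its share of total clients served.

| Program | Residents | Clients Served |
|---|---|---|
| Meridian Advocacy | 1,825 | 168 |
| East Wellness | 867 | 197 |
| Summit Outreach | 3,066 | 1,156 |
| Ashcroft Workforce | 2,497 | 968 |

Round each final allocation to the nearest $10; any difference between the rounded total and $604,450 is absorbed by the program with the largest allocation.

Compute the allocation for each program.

Meridian Advocacy: $110,420 | East Wellness: $59,570 | Summit Outreach: $238,560 | Ashcroft Workforce: $195,900

Residents total 8,255; clients served total 2,489.
Composite weights (75% residents + 25% clients served): Meridian Advocacy 0.1827; East Wellness 0.0986; Summit Outreach 0.3947; Ashcroft Workforce 0.3241.
Proportional shares: Meridian Advocacy 110,422.65; East Wellness 59,573.08; Summit Outreach 238,557.88; Ashcroft Workforce 195,896.39.
At nearest $10: Meridian Advocacy $110,420; East Wellness $59,570; Summit Outreach $238,560; Ashcroft Workforce $195,900. Sum = $604,450.
Rounded total matches; no reconciliation needed.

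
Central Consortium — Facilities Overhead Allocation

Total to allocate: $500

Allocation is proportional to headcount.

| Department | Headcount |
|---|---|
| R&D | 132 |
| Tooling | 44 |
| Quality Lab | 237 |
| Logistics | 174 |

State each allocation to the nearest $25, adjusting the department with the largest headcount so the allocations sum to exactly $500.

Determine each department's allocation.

R&D: $100 | Tooling: $25 | Quality Lab: $225 | Logistics: $150

Total headcount = 587.
Raw shares: R&D 132/587 × $500 = 112.44; Tooling 44/587 × $500 = 37.48; Quality Lab 237/587 × $500 = 201.87; Logistics 174/587 × $500 = 148.21.
At nearest $25: R&D $100; Tooling $25; Quality Lab $200; Logistics $150. Sum = $475.
Difference $500 − $475 = +$25 applied to largest headcount (Quality Lab): Quality Lab becomes $225.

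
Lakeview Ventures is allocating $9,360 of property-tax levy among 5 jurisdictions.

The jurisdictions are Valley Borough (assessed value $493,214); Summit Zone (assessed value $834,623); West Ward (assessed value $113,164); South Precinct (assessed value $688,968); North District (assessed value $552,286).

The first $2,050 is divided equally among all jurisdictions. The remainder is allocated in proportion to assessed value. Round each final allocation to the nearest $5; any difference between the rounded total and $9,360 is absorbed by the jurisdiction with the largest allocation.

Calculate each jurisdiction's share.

First tranche $2,050 split equally: $410 each.
Remainder $7,310 by assessed value (total 2,682,255): Valley Borough 1,344.17 → $1,345; Summit Zone 2,274.61 → $2,275; West Ward 308.41 → $310; South Precinct 1,877.66 → $1,880; North District 1,505.16 → $1,505.
Rounding difference −$5 on remainder applied to Summit Zone.
Totals: Valley Borough $410 + $1,345 = $1,755; Summit Zone $410 + $2,270 = $2,680; West Ward $410 + $310 = $720; South Precinct $410 + $1,880 = $2,290; North District $410 + $1,505 = $1,915.

Valley Borough: $1,755 · Summit Zone: $2,680 · West Ward: $720 · South Precinct: $2,290 · North District: $1,915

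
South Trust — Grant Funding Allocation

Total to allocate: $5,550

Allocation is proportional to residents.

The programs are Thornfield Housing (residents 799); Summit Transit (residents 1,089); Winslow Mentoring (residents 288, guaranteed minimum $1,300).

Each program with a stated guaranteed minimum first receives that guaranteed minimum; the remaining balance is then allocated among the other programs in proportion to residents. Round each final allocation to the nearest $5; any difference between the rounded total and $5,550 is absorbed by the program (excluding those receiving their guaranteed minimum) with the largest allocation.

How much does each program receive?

Thornfield Housing: $1,800; Summit Transit: $2,450; Winslow Mentoring: $1,300

Guaranteed amounts: Winslow Mentoring $1,300. Residual $4,250.
Residual split over remaining residents 1,888: Thornfield Housing 1,798.60 → $1,800; Summit Transit 2,451.40 → $2,450.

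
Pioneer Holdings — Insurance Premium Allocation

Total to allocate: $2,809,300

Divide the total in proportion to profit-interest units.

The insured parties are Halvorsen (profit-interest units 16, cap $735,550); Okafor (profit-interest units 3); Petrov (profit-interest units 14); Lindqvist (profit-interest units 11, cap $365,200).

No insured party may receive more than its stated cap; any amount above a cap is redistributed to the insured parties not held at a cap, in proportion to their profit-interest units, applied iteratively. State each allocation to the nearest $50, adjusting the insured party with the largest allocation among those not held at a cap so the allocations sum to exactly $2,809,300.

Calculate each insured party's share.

Sum of profit-interest units: 44.
Proportional shares (ignoring caps): Halvorsen 1,021,563.64; Okafor 191,543.18; Petrov 893,868.18; Lindqvist 702,325.00.
Cap binds for Halvorsen ($735,550), Lindqvist ($365,200); remaining pool $1,708,550 reallocated over remaining profit-interest units 17.
Remaining shares: Okafor 301,508.82 → $301,500; Petrov 1,407,041.18 → $1,407,050.

Halvorsen: $735,550 · Okafor: $301,500 · Petrov: $1,407,050 · Lindqvist: $365,200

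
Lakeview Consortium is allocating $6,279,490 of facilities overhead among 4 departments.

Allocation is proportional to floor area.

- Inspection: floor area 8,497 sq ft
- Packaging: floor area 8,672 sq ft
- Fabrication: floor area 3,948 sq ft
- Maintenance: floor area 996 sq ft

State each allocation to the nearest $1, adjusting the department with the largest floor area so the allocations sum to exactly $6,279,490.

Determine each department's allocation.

Inspection: $2,412,917 | Packaging: $2,462,611 | Fabrication: $1,121,125 | Maintenance: $282,837

Combined floor area = 22,113.
Raw shares: Inspection 8,497/22,113 × $6,279,490 = 2,412,916.68; Packaging 8,672/22,113 × $6,279,490 = 2,462,611.92; Fabrication 3,948/22,113 × $6,279,490 = 1,121,124.52; Maintenance 996/22,113 × $6,279,490 = 282,836.89.
Rounded to nearest $1: Inspection $2,412,917; Packaging $2,462,612; Fabrication $1,121,125; Maintenance $282,837. Sum = $6,279,491.
Difference $6,279,490 − $6,279,491 = −$1 applied to largest floor area (Packaging): Packaging becomes $2,462,611.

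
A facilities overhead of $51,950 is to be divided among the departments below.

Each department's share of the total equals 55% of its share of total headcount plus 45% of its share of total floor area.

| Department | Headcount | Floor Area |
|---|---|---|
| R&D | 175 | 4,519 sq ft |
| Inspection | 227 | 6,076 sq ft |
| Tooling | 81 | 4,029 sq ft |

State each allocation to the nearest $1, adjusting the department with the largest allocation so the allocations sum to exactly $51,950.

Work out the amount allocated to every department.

R&D: $17,576 · Inspection: $23,142 · Tooling: $11,232

Headcount total 483; floor area total 14,624.
Blended shares (55% headcount + 45% floor area): R&D 0.3383; Inspection 0.4455; Tooling 0.2162.
Pro-rata amounts: R&D 17,576.30; Inspection 23,141.40; Tooling 11,232.30.
After rounding ($1): R&D $17,576; Inspection $23,141; Tooling $11,232. Sum = $51,949.
Difference $51,950 − $51,949 = +$1 applied to largest allocation (Inspection): Inspection becomes $23,142.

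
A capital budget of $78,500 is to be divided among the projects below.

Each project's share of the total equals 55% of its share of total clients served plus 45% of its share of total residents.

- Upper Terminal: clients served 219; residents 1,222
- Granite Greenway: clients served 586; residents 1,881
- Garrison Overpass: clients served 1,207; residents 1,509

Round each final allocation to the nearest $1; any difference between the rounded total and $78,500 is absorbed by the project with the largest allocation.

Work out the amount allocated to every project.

Totals — clients served 2,012, residents 4,612.
Combined weights (55% clients served + 45% residents): Upper Terminal 0.1791; Granite Greenway 0.3437; Garrison Overpass 0.4772.
Unrounded shares: Upper Terminal 14,059.21; Granite Greenway 26,982.10; Garrison Overpass 37,458.69.
Rounded to nearest $1: Upper Terminal $14,059; Granite Greenway $26,982; Garrison Overpass $37,459. Sum = $78,500.
Rounded total matches; no reconciliation needed.

Upper Terminal: $14,059; Granite Greenway: $26,982; Garrison Overpass: $37,459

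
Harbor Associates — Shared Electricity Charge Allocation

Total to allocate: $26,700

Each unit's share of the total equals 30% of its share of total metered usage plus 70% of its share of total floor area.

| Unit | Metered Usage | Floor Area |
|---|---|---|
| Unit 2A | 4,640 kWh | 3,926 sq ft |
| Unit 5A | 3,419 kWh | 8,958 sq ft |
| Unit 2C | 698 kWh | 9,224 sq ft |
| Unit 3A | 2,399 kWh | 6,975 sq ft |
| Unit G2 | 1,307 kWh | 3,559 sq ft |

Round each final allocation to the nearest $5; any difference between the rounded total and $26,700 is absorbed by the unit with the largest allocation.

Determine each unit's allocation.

Totals — metered usage 12,463, floor area 32,642.
Blended shares (30% metered usage + 70% floor area): Unit 2A 0.1959; Unit 5A 0.2744; Unit 2C 0.2146; Unit 3A 0.2073; Unit G2 0.1078.
Unrounded shares: Unit 2A 5,230.07; Unit 5A 7,326.53; Unit 2C 5,730.04; Unit 3A 5,535.56; Unit G2 2,877.81.
After rounding ($5): Unit 2A $5,230; Unit 5A $7,325; Unit 2C $5,730; Unit 3A $5,535; Unit G2 $2,880. Sum = $26,700.
Sum already equals the total — no adjustment.

Unit 2A: $5,230 · Unit 5A: $7,325 · Unit 2C: $5,730 · Unit 3A: $5,535 · Unit G2: $2,880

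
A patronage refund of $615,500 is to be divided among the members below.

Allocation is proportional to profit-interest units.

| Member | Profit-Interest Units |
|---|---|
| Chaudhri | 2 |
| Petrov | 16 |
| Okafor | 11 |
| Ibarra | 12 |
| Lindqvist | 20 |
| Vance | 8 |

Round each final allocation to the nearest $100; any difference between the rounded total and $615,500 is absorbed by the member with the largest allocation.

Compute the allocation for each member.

Chaudhri: $17,800 | Petrov: $142,700 | Okafor: $98,100 | Ibarra: $107,000 | Lindqvist: $178,500 | Vance: $71,400

Profit-interest units total: 69.
Raw shares: Chaudhri 2/69 × $615,500 = 17,840.58; Petrov 16/69 × $615,500 = 142,724.64; Okafor 11/69 × $615,500 = 98,123.19; Ibarra 12/69 × $615,500 = 107,043.48; Lindqvist 20/69 × $615,500 = 178,405.80; Vance 8/69 × $615,500 = 71,362.32.
At nearest $100: Chaudhri $17,800; Petrov $142,700; Okafor $98,100; Ibarra $107,000; Lindqvist $178,400; Vance $71,400. Sum = $615,400.
Difference $615,500 − $615,400 = +$100 applied to largest allocation (Lindqvist): Lindqvist becomes $178,500.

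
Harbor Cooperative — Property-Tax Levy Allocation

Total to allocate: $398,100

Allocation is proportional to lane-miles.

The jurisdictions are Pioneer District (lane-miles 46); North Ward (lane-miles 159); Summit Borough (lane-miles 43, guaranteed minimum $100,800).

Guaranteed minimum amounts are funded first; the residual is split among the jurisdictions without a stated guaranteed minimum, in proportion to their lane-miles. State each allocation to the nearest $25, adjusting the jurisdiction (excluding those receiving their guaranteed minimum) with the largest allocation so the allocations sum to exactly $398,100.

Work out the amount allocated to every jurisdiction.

Guaranteed amounts: Summit Borough $100,800. Remaining pool $297,300.
Remaining pool split over remaining lane-miles 205: Pioneer District 66,711.22 → $66,700; North Ward 230,588.78 → $230,600.

Pioneer District: $66,700; North Ward: $230,600; Summit Borough: $100,800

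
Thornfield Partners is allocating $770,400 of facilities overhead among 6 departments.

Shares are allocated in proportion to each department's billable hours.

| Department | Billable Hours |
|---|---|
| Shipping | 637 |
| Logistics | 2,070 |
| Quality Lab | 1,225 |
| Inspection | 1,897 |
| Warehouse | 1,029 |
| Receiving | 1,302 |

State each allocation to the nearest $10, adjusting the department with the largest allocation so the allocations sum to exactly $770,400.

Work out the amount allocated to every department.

Sum of billable hours: 8,160.
Raw shares: Shipping 637/8,160 × $770,400 = 60,140.29; Logistics 2,070/8,160 × $770,400 = 195,432.35; Quality Lab 1,225/8,160 × $770,400 = 115,654.41; Inspection 1,897/8,160 × $770,400 = 179,099.12; Warehouse 1,029/8,160 × $770,400 = 97,149.71; Receiving 1,302/8,160 × $770,400 = 122,924.12.
Rounded to nearest $10: Shipping $60,140; Logistics $195,430; Quality Lab $115,650; Inspection $179,100; Warehouse $97,150; Receiving $122,920. Sum = $770,390.
Difference $770,400 − $770,390 = +$10 applied to largest allocation (Logistics): Logistics becomes $195,440.

Shipping: $60,140 · Logistics: $195,440 · Quality Lab: $115,650 · Inspection: $179,100 · Warehouse: $97,150 · Receiving: $122,920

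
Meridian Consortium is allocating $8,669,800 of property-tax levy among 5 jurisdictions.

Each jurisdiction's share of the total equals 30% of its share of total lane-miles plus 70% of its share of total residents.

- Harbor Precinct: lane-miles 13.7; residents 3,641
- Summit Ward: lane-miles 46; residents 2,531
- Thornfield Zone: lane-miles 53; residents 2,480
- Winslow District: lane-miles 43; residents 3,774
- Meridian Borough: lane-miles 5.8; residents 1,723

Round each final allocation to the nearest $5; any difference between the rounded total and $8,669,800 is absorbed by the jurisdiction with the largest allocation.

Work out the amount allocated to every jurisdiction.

Totals — lane-miles 161.5, residents 14,149.
Blended shares (30% lane-miles + 70% residents): Harbor Precinct 0.2056; Summit Ward 0.2107; Thornfield Zone 0.2211; Winslow District 0.2666; Meridian Borough 0.0960.
Proportional shares: Harbor Precinct 1,782,352.99; Summit Ward 1,826,434.22; Thornfield Zone 1,917,293.29; Winslow District 2,311,273.34; Meridian Borough 832,446.17.
At nearest $5: Harbor Precinct $1,782,355; Summit Ward $1,826,435; Thornfield Zone $1,917,295; Winslow District $2,311,275; Meridian Borough $832,445. Sum = $8,669,805.
Difference $8,669,800 − $8,669,805 = −$5 applied to largest allocation (Winslow District): Winslow District becomes $2,311,270.

Harbor Precinct: $1,782,355 · Summit Ward: $1,826,435 · Thornfield Zone: $1,917,295 · Winslow District: $2,311,270 · Meridian Borough: $832,445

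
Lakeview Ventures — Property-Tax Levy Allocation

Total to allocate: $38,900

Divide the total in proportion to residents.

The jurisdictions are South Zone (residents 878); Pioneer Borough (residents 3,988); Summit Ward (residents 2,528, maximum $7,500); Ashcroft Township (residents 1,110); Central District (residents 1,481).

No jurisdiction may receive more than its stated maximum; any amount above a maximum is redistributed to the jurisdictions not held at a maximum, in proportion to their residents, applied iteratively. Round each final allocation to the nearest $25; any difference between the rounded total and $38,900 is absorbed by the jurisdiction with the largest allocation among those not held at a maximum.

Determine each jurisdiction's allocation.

South Zone: $3,700 | Pioneer Borough: $16,800 | Summit Ward: $7,500 | Ashcroft Township: $4,675 | Central District: $6,225

Sum of residents: 9,985.
Proportional shares (ignoring caps): South Zone 3,420.55; Pioneer Borough 15,536.62; Summit Ward 9,848.69; Ashcroft Township 4,324.39; Central District 5,769.74.
Held at cap: Summit Ward ($7,500); remaining pool $31,400 reallocated over remaining residents 7,457.
Remaining shares: South Zone 3,697.09 → $3,700; Pioneer Borough 16,792.70 → $16,800; Ashcroft Township 4,674.00 → $4,675; Central District 6,236.21 → $6,225.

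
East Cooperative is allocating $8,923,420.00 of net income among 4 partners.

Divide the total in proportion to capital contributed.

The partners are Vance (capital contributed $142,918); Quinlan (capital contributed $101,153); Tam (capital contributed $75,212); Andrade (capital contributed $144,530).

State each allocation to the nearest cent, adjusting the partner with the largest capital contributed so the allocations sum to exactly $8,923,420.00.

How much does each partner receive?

Sum of capital contributed: 142,918 + 101,153 + 75,212 + 144,530 = 463,813.
Proportional shares: Vance 2,749,636.9001; Quinlan 1,946,109.1070; Tam 1,447,023.4018; Andrade 2,780,650.5911.
Rounded to nearest cent: Vance $2,749,636.90; Quinlan $1,946,109.11; Tam $1,447,023.40; Andrade $2,780,650.59. Sum = $8,923,420.00.
No rounding difference to absorb.

Vance: $2,749,636.90 · Quinlan: $1,946,109.11 · Tam: $1,447,023.40 · Andrade: $2,780,650.59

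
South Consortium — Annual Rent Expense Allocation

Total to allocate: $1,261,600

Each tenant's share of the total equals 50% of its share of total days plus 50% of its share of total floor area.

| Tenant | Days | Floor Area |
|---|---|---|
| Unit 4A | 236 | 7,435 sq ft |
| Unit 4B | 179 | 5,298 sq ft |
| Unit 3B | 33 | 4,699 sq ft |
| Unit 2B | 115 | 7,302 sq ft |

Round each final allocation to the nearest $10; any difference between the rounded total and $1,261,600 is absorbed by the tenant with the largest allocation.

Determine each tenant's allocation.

Unit 4A: $454,050 | Unit 4B: $335,670 | Unit 3B: $156,810 | Unit 2B: $315,070

Days total 563; floor area total 24,734.
Blended shares (50% days + 50% floor area): Unit 4A 0.3599; Unit 4B 0.2661; Unit 3B 0.1243; Unit 2B 0.2497.
Pro-rata amounts: Unit 4A 454,038.05; Unit 4B 335,673.08; Unit 3B 156,814.34; Unit 2B 315,074.53.
At nearest $10: Unit 4A $454,040; Unit 4B $335,670; Unit 3B $156,810; Unit 2B $315,070. Sum = $1,261,590.
Difference $1,261,600 − $1,261,590 = +$10 applied to largest allocation (Unit 4A): Unit 4A becomes $454,050.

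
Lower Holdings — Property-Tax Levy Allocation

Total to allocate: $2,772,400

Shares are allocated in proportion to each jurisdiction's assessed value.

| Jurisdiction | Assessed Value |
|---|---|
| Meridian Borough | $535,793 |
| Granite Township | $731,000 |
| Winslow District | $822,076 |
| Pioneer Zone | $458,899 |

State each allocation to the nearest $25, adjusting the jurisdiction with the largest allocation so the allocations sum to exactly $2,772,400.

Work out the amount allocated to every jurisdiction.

Assessed value total: 2,547,768.
Pro-rata amounts: Meridian Borough 535,793/2,547,768 × $2,772,400 = 583,032.88; Granite Township 731,000/2,547,768 × $2,772,400 = 795,450.92; Winslow District 822,076/2,547,768 × $2,772,400 = 894,556.92; Pioneer Zone 458,899/2,547,768 × $2,772,400 = 499,359.28.
After rounding ($25): Meridian Borough $583,025; Granite Township $795,450; Winslow District $894,550; Pioneer Zone $499,350. Sum = $2,772,375.
Difference $2,772,400 − $2,772,375 = +$25 applied to largest allocation (Winslow District): Winslow District becomes $894,575.

Meridian Borough: $583,025; Granite Township: $795,450; Winslow District: $894,575; Pioneer Zone: $499,350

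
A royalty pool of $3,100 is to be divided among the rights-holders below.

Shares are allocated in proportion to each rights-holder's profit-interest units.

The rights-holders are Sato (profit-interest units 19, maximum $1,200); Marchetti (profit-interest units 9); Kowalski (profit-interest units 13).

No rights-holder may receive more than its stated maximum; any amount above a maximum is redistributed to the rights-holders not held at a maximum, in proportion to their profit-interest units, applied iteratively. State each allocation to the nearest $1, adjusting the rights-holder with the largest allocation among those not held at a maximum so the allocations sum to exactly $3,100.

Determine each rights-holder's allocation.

Total profit-interest units = 41.
Unconstrained shares: Sato 1,436.59; Marchetti 680.49; Kowalski 982.93.
Held at cap: Sato ($1,200); residual $1,900 reallocated over remaining profit-interest units 22.
Shares after redistribution: Marchetti 777.27 → $777; Kowalski 1,122.73 → $1,123.

Sato: $1,200 | Marchetti: $777 | Kowalski: $1,123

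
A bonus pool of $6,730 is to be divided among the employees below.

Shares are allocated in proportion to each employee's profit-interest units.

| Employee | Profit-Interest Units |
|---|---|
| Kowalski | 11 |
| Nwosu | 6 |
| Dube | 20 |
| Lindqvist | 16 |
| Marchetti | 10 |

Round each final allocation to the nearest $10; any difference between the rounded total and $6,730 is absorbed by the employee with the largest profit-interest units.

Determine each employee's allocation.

Profit-interest units total: 63.
Unrounded shares: Kowalski 11/63 × $6,730 = 1,175.08; Nwosu 6/63 × $6,730 = 640.95; Dube 20/63 × $6,730 = 2,136.51; Lindqvist 16/63 × $6,730 = 1,709.21; Marchetti 10/63 × $6,730 = 1,068.25.
After rounding ($10): Kowalski $1,180; Nwosu $640; Dube $2,140; Lindqvist $1,710; Marchetti $1,070. Sum = $6,740.
Difference $6,730 − $6,740 = −$10 applied to largest profit-interest units (Dube): Dube becomes $2,130.

Kowalski: $1,180; Nwosu: $640; Dube: $2,130; Lindqvist: $1,710; Marchetti: $1,070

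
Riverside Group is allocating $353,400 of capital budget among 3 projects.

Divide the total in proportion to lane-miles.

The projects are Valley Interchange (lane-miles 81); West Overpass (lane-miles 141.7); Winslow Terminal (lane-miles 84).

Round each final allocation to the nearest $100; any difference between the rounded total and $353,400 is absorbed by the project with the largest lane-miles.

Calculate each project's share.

Valley Interchange: $93,300 | West Overpass: $163,300 | Winslow Terminal: $96,800

Lane-miles total: 81 + 141.7 + 84 = 306.7.
Unrounded shares: Valley Interchange 93,333.55; West Overpass 163,276.10; Winslow Terminal 96,790.35.
After rounding ($100): Valley Interchange $93,300; West Overpass $163,300; Winslow Terminal $96,800. Sum = $353,400.
Rounded total matches; no reconciliation needed.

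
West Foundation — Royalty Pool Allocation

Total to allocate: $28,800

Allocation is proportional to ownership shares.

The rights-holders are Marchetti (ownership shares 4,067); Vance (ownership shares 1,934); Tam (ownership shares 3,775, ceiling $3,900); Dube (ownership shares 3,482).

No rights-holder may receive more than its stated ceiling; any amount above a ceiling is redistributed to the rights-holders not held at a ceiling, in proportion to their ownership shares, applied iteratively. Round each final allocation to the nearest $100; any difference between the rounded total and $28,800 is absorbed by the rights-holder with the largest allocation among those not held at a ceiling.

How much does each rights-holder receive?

Marchetti: $10,700 · Vance: $5,100 · Tam: $3,900 · Dube: $9,100

Combined ownership shares = 13,258.
Pro-rata shares before constraints: Marchetti 8,834.64; Vance 4,201.18; Tam 8,200.33; Dube 7,563.86.
Held at cap: Tam ($3,900); balance $24,900 reallocated over remaining ownership shares 9,483.
Redistributed shares: Marchetti 10,678.93 → $10,700; Vance 5,078.20 → $5,100; Dube 9,142.87 → $9,100.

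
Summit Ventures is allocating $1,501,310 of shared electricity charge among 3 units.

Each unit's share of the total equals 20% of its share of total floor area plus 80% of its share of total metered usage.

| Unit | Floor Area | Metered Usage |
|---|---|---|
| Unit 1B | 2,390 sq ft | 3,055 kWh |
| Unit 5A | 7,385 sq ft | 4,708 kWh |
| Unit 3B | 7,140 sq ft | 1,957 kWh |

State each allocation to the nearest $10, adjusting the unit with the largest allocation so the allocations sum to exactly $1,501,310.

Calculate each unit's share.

Unit 1B: $419,920 · Unit 5A: $712,830 · Unit 3B: $368,560

Totals — floor area 16,915, metered usage 9,720.
Combined weights (20% floor area + 80% metered usage): Unit 1B 0.2797; Unit 5A 0.4748; Unit 3B 0.2455.
Pro-rata amounts: Unit 1B 419,915.31; Unit 5A 712,834.99; Unit 3B 368,559.70.
At nearest $10: Unit 1B $419,920; Unit 5A $712,830; Unit 3B $368,560. Sum = $1,501,310.
Rounded total matches; no reconciliation needed.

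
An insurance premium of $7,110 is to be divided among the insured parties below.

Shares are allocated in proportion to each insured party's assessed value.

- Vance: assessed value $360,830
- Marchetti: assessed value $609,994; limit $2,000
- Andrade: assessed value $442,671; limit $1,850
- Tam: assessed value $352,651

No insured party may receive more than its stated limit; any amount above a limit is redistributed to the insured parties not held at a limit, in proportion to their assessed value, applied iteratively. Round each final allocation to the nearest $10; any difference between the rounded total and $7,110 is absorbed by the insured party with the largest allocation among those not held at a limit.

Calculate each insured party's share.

Vance: $1,650 · Marchetti: $2,000 · Andrade: $1,850 · Tam: $1,610

Combined assessed value = 1,766,146.
Pro-rata shares before constraints: Vance 1,452.60; Marchetti 2,455.66; Andrade 1,782.07; Tam 1,419.67.
Cap binds for Marchetti ($2,000); remaining pool $5,110 reallocated over remaining assessed value 1,156,152.
Cap binds for Andrade ($1,850); remaining pool $3,260 reallocated over remaining assessed value 713,481.
Redistributed shares: Vance 1,648.69 → $1,650; Tam 1,611.31 → $1,610.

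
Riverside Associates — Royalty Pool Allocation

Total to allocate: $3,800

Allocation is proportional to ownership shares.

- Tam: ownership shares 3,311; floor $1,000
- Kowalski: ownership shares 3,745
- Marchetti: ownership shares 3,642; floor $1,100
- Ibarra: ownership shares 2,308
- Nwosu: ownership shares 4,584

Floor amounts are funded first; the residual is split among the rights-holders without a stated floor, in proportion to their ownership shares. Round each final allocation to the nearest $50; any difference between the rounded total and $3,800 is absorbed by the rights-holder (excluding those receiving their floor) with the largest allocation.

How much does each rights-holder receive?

Tam: $1,000 | Kowalski: $600 | Marchetti: $1,100 | Ibarra: $350 | Nwosu: $750

Fund the minimums — Tam $1,000; Marchetti $1,100. Residual $1,700.
Residual split over remaining ownership shares 10,637: Kowalski 598.52 → $600; Ibarra 368.86 → $350; Nwosu 732.61 → $750.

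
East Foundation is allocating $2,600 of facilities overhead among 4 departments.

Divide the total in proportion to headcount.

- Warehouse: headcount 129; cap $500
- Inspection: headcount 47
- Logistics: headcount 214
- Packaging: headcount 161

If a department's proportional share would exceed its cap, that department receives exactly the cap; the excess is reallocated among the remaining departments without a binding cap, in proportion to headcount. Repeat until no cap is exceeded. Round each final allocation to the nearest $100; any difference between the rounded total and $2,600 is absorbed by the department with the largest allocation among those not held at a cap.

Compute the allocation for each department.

Warehouse: $500; Inspection: $200; Logistics: $1,100; Packaging: $800

Sum of headcount: 551.
Pro-rata shares before constraints: Warehouse 608.71; Inspection 221.78; Logistics 1,009.80; Packaging 759.71.
Cap binds for Warehouse ($500); remaining pool $2,100 reallocated over remaining headcount 422.
Redistributed shares: Inspection 233.89 → $200; Logistics 1,064.93 → $1,100; Packaging 801.18 → $800.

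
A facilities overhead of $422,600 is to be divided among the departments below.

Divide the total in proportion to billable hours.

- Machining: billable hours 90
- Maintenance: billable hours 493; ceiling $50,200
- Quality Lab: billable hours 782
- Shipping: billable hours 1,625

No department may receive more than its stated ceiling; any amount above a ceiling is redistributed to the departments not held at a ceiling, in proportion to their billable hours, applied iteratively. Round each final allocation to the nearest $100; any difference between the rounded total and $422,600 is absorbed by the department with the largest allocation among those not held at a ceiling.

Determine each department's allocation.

Machining: $13,400; Maintenance: $50,200; Quality Lab: $116,600; Shipping: $242,400

Billable hours total: 2,990.
Proportional shares (ignoring caps): Machining 12,720.40; Maintenance 69,679.53; Quality Lab 110,526.15; Shipping 229,673.91.
Held at cap: Maintenance ($50,200); balance $372,400 reallocated over remaining billable hours 2,497.
Redistributed shares: Machining 13,422.51 → $13,400; Quality Lab 116,626.67 → $116,600; Shipping 242,350.82 → $242,400.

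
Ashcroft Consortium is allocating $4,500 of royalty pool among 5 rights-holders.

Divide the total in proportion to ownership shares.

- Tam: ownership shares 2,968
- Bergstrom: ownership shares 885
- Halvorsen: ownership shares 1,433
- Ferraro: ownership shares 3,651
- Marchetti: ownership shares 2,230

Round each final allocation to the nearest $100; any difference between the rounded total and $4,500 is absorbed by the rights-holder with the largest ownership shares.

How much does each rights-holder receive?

Tam: $1,200 · Bergstrom: $400 · Halvorsen: $600 · Ferraro: $1,400 · Marchetti: $900

Combined ownership shares = 2,968 + 885 + 1,433 + 3,651 + 2,230 = 11,167.
Proportional shares: Tam 1,196.02; Bergstrom 356.63; Halvorsen 577.46; Ferraro 1,471.25; Marchetti 898.63.
Rounded to nearest $100: Tam $1,200; Bergstrom $400; Halvorsen $600; Ferraro $1,500; Marchetti $900. Sum = $4,600.
Difference $4,500 − $4,600 = −$100 applied to largest ownership shares (Ferraro): Ferraro becomes $1,400.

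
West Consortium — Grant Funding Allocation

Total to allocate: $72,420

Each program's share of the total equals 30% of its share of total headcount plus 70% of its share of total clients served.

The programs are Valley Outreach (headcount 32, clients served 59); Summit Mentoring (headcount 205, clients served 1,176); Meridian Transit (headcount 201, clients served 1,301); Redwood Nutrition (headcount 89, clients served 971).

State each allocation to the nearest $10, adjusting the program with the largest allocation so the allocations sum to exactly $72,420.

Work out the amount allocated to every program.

Valley Outreach: $2,170; Summit Mentoring: $25,450; Meridian Transit: $27,100; Redwood Nutrition: $17,700

Totals — headcount 527, clients served 3,507.
Blended shares (30% headcount + 70% clients served): Valley Outreach 0.0300; Summit Mentoring 0.3514; Meridian Transit 0.3741; Redwood Nutrition 0.2445.
Raw shares: Valley Outreach 2,172.08; Summit Mentoring 25,450.48; Meridian Transit 27,092.46; Redwood Nutrition 17,704.99.
Rounded to nearest $10: Valley Outreach $2,170; Summit Mentoring $25,450; Meridian Transit $27,090; Redwood Nutrition $17,700. Sum = $72,410.
Difference $72,420 − $72,410 = +$10 applied to largest allocation (Meridian Transit): Meridian Transit becomes $27,100.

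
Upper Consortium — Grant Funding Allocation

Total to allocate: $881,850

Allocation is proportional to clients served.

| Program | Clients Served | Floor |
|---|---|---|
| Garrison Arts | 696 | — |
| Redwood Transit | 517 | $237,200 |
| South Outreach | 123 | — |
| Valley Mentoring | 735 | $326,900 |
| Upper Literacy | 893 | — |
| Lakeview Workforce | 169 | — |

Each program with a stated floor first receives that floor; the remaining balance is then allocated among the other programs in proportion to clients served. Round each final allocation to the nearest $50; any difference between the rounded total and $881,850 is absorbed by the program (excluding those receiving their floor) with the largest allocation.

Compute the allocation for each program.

Garrison Arts: $117,550 | Redwood Transit: $237,200 | South Outreach: $20,800 | Valley Mentoring: $326,900 | Upper Literacy: $150,850 | Lakeview Workforce: $28,550

Fund the minimums — Redwood Transit $237,200; Valley Mentoring $326,900. Remaining pool $317,750.
Remaining pool split over remaining clients served 1,881: Garrison Arts 117,572.57 → $117,550; South Outreach 20,777.91 → $20,800; Upper Literacy 150,851.01 → $150,850; Lakeview Workforce 28,548.51 → $28,550.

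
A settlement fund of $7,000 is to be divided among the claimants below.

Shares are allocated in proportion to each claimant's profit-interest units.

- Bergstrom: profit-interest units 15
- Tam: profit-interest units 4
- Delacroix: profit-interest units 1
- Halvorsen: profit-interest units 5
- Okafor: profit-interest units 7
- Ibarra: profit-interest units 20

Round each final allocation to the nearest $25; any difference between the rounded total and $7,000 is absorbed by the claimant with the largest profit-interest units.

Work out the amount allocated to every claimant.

Combined profit-interest units = 15 + 4 + 1 + 5 + 7 + 20 = 52.
Unrounded shares: Bergstrom 2,019.23; Tam 538.46; Delacroix 134.62; Halvorsen 673.08; Okafor 942.31; Ibarra 2,692.31.
After rounding ($25): Bergstrom $2,025; Tam $550; Delacroix $125; Halvorsen $675; Okafor $950; Ibarra $2,700. Sum = $7,025.
Difference $7,000 − $7,025 = −$25 applied to largest profit-interest units (Ibarra): Ibarra becomes $2,675.

Bergstrom: $2,025 · Tam: $550 · Delacroix: $125 · Halvorsen: $675 · Okafor: $950 · Ibarra: $2,675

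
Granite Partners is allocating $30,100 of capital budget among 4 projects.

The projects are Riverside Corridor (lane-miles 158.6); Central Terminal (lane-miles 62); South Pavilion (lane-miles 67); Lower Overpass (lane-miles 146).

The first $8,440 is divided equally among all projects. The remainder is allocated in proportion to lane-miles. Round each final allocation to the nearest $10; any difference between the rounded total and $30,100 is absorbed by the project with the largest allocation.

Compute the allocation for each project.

Riverside Corridor: $10,030; Central Terminal: $5,210; South Pavilion: $5,460; Lower Overpass: $9,400

$8,440 shared equally gives $2,110 per project.
Remainder $21,660 by lane-miles (total 433.6): Riverside Corridor 7,922.68 → $7,920; Central Terminal 3,097.14 → $3,100; South Pavilion 3,346.91 → $3,350; Lower Overpass 7,293.27 → $7,290.
Totals: Riverside Corridor $2,110 + $7,920 = $10,030; Central Terminal $2,110 + $3,100 = $5,210; South Pavilion $2,110 + $3,350 = $5,460; Lower Overpass $2,110 + $7,290 = $9,400.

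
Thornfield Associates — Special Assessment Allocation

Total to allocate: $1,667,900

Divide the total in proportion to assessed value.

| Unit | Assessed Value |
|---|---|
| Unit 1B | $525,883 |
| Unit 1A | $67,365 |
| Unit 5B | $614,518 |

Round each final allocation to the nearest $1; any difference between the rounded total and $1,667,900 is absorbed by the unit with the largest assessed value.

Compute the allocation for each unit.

Total assessed value = 1,207,766.
Pro-rata amounts: Unit 1B 525,883/1,207,766 × $1,667,900 = 726,233.60; Unit 1A 67,365/1,207,766 × $1,667,900 = 93,029.68; Unit 5B 614,518/1,207,766 × $1,667,900 = 848,636.72.
At nearest $1: Unit 1B $726,234; Unit 1A $93,030; Unit 5B $848,637. Sum = $1,667,901.
Difference $1,667,900 − $1,667,901 = −$1 applied to largest assessed value (Unit 5B): Unit 5B becomes $848,636.

Unit 1B: $726,234; Unit 1A: $93,030; Unit 5B: $848,636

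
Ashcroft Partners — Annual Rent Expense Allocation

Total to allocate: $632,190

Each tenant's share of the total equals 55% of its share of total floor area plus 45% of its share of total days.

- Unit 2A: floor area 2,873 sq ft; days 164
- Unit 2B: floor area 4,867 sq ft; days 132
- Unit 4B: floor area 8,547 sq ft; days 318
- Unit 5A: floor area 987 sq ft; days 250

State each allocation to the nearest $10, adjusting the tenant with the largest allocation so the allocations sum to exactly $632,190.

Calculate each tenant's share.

Floor area total 17,274; days total 864.
Blended shares (55% floor area + 45% days): Unit 2A 0.1769; Unit 2B 0.2237; Unit 4B 0.4378; Unit 5A 0.1616.
Unrounded shares: Unit 2A 111,829.54; Unit 2B 141,429.82; Unit 4B 276,747.13; Unit 5A 102,183.51.
At nearest $10: Unit 2A $111,830; Unit 2B $141,430; Unit 4B $276,750; Unit 5A $102,180. Sum = $632,190.
Sum already equals the total — no adjustment.

Unit 2A: $111,830 · Unit 2B: $141,430 · Unit 4B: $276,750 · Unit 5A: $102,180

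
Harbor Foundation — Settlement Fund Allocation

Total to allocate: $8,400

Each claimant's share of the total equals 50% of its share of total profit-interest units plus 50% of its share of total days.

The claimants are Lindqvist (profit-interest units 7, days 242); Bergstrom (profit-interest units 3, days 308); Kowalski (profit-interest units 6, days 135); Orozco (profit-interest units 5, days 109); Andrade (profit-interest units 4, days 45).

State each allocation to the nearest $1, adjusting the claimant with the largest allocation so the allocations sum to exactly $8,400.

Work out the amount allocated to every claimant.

Lindqvist: $2,387 | Bergstrom: $2,046 | Kowalski: $1,684 | Orozco: $1,386 | Andrade: $897

Profit-interest units total 25; days total 839.
Blended shares (50% profit-interest units + 50% days): Lindqvist 0.2842; Bergstrom 0.2436; Kowalski 0.2005; Orozco 0.1650; Andrade 0.1068.
Raw shares: Lindqvist 2,387.44; Bergstrom 2,045.84; Kowalski 1,683.80; Orozco 1,385.65; Andrade 897.27.
After rounding ($1): Lindqvist $2,387; Bergstrom $2,046; Kowalski $1,684; Orozco $1,386; Andrade $897. Sum = $8,400.
No rounding difference to absorb.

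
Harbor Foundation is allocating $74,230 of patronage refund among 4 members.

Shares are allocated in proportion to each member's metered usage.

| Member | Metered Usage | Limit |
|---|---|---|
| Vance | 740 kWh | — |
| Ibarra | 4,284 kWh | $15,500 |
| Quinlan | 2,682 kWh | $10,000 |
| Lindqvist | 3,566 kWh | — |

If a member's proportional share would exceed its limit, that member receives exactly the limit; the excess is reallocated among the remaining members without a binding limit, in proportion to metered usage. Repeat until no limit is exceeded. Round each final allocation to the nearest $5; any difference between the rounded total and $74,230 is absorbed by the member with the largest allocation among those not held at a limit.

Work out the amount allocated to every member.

Combined metered usage = 11,272.
Unconstrained shares: Vance 4,873.15; Ibarra 28,211.61; Quinlan 17,661.89; Lindqvist 23,483.34.
Capped: Ibarra ($15,500), Quinlan ($10,000); remaining pool $48,730 reallocated over remaining metered usage 4,306.
Redistributed shares: Vance 8,374.41 → $8,375; Lindqvist 40,355.59 → $40,355.

Vance: $8,375 · Ibarra: $15,500 · Quinlan: $10,000 · Lindqvist: $40,355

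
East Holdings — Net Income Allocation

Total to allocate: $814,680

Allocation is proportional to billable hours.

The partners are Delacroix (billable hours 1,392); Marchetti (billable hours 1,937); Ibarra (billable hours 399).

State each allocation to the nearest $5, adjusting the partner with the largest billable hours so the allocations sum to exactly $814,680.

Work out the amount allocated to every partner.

Combined billable hours = 1,392 + 1,937 + 399 = 3,728.
Raw shares: Delacroix 304,193.82; Marchetti 423,292.69; Ibarra 87,193.49.
Rounded to nearest $5: Delacroix $304,195; Marchetti $423,295; Ibarra $87,195. Sum = $814,685.
Difference $814,680 − $814,685 = −$5 applied to largest billable hours (Marchetti): Marchetti becomes $423,290.

Delacroix: $304,195 · Marchetti: $423,290 · Ibarra: $87,195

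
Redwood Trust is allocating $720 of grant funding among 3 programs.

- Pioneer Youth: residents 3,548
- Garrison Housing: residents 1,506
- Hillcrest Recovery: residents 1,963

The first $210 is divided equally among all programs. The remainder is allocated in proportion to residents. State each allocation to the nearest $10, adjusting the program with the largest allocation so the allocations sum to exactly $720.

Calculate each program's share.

$210 shared equally gives $70 per program.
Remainder $510 by residents (total 7,017): Pioneer Youth 257.87 → $260; Garrison Housing 109.46 → $110; Hillcrest Recovery 142.67 → $140.
Totals: Pioneer Youth $70 + $260 = $330; Garrison Housing $70 + $110 = $180; Hillcrest Recovery $70 + $140 = $210.

Pioneer Youth: $330 · Garrison Housing: $180 · Hillcrest Recovery: $210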